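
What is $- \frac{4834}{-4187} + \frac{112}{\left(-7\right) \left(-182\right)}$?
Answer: $\frac{473390}{381017} \approx 1.2424$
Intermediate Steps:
$- \frac{4834}{-4187} + \frac{112}{\left(-7\right) \left(-182\right)} = \left(-4834\right) \left(- \frac{1}{4187}\right) + \frac{112}{1274} = \frac{4834}{4187} + 112 \cdot \frac{1}{1274} = \frac{4834}{4187} + \frac{8}{91} = \frac{473390}{381017}$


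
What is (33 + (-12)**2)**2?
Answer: 31329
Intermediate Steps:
(33 + (-12)**2)**2 = (33 + 144)**2 = 177**2 = 31329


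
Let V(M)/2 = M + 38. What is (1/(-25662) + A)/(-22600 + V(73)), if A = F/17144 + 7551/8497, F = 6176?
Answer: -583573573703/10456818246084756 ≈ -5.5808e-5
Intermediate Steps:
V(M) = 76 + 2*M (V(M) = 2*(M + 38) = 2*(38 + M) = 76 + 2*M)
A = 22741477/18209071 (A = 6176/17144 + 7551/8497 = 6176*(1/17144) + 7551*(1/8497) = 772/2143 + 7551/8497 = 22741477/18209071 ≈ 1.2489)
(1/(-25662) + A)/(-22600 + V(73)) = (1/(-25662) + 22741477/18209071)/(-22600 + (76 + 2*73)) = (-1/25662 + 22741477/18209071)/(-22600 + (76 + 146)) = 583573573703/(467281180002*(-22600 + 222)) = (583573573703/467281180002)/(-22378) = (583573573703/467281180002)*(-1/22378) = -583573573703/10456818246084756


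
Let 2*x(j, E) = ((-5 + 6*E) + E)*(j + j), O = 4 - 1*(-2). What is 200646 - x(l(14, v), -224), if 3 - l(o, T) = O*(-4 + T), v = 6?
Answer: 186489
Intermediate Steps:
O = 6 (O = 4 + 2 = 6)
l(o, T) = 27 - 6*T (l(o, T) = 3 - 6*(-4 + T) = 3 - (-24 + 6*T) = 3 + (24 - 6*T) = 27 - 6*T)
x(j, E) = j*(-5 + 7*E) (x(j, E) = (((-5 + 6*E) + E)*(j + j))/2 = ((-5 + 7*E)*(2*j))/2 = (2*j*(-5 + 7*E))/2 = j*(-5 + 7*E))
200646 - x(l(14, v), -224) = 200646 - (27 - 6*6)*(-5 + 7*(-224)) = 200646 - (27 - 36)*(-5 - 1568) = 200646 - (-9)*(-1573) = 200646 - 1*14157 = 200646 - 14157 = 186489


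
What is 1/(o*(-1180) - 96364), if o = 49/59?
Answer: -1/97344 ≈ -1.0273e-5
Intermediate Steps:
o = 49/59 (o = 49*(1/59) = 49/59 ≈ 0.83051)
1/(o*(-1180) - 96364) = 1/((49/59)*(-1180) - 96364) = 1/(-980 - 96364) = 1/(-97344) = -1/97344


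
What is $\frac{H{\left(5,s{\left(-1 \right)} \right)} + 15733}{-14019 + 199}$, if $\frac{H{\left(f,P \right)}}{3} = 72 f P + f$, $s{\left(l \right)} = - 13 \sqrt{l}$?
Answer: $- \frac{3937}{3455} + \frac{702 i}{691} \approx -1.1395 + 1.0159 i$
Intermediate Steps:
$H{\left(f,P \right)} = 3 f + 216 P f$ ($H{\left(f,P \right)} = 3 \left(72 f P + f\right) = 3 \left(72 P f + f\right) = 3 \left(f + 72 P f\right) = 3 f + 216 P f$)
$\frac{H{\left(5,s{\left(-1 \right)} \right)} + 15733}{-14019 + 199} = \frac{3 \cdot 5 \left(1 + 72 \left(- 13 \sqrt{-1}\right)\right) + 15733}{-14019 + 199} = \frac{3 \cdot 5 \left(1 + 72 \left(- 13 i\right)\right) + 15733}{-13820} = \left(3 \cdot 5 \left(1 - 936 i\right) + 15733\right) \left(- \frac{1}{13820}\right) = \left(\left(15 - 14040 i\right) + 15733\right) \left(- \frac{1}{13820}\right) = \left(15748 - 14040 i\right) \left(- \frac{1}{13820}\right) = - \frac{3937}{3455} + \frac{702 i}{691}$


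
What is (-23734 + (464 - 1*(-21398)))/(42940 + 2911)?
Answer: -144/3527 ≈ -0.040828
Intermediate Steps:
(-23734 + (464 - 1*(-21398)))/(42940 + 2911) = (-23734 + (464 + 21398))/45851 = (-23734 + 21862)*(1/45851) = -1872*1/45851 = -144/3527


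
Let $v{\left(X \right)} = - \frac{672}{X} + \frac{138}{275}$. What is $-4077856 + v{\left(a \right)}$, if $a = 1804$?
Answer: $- \frac{45977824942}{11275} \approx -4.0779 \cdot 10^{6}$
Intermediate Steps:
$v{\left(X \right)} = \frac{138}{275} - \frac{672}{X}$ ($v{\left(X \right)} = - \frac{672}{X} + 138 \cdot \frac{1}{275} = - \frac{672}{X} + \frac{138}{275} = \frac{138}{275} - \frac{672}{X}$)
$-4077856 + v{\left(a \right)} = -4077856 + \left(\frac{138}{275} - \frac{672}{1804}\right) = -4077856 + \left(\frac{138}{275} - \frac{168}{451}\right) = -4077856 + \frac{1458}{11275} = - \frac{45977824942}{11275}$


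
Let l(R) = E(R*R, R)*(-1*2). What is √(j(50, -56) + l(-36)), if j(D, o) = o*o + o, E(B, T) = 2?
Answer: 2*√769 ≈ 55.462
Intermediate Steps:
j(D, o) = o + o² (j(D, o) = o² + o = o + o²)
l(R) = -4 (l(R) = 2*(-1*2) = 2*(-2) = -4)
√(j(50, -56) + l(-36)) = √(-56*(1 - 56) - 4) = √(-56*(-55) - 4) = √(3080 - 4) = √3076 = 2*√769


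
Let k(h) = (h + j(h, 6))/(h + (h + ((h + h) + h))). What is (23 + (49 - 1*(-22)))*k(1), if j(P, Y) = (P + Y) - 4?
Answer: 376/5 ≈ 75.200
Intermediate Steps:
j(P, Y) = -4 + P + Y
k(h) = (2 + 2*h)/(5*h) (k(h) = (h + (-4 + h + 6))/(h + (h + ((h + h) + h))) = (h + (2 + h))/(h + (h + (2*h + h))) = (2 + 2*h)/(h + (h + 3*h)) = (2 + 2*h)/(h + 4*h) = (2 + 2*h)/((5*h)) = (2 + 2*h)*(1/(5*h)) = (2 + 2*h)/(5*h))
(23 + (49 - 1*(-22)))*k(1) = (23 + (49 - 1*(-22)))*((2/5)*(1 + 1)/1) = (23 + (49 + 22))*((2/5)*1*2) = (23 + 71)*(4/5) = 94*(4/5) = 376/5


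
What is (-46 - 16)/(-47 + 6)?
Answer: 62/41 ≈ 1.5122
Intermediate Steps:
(-46 - 16)/(-47 + 6) = -62/(-41) = -62*(-1/41) = 62/41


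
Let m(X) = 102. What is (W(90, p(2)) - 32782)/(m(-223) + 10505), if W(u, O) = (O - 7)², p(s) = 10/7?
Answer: -1604797/519743 ≈ -3.0877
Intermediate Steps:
p(s) = 10/7 (p(s) = 10*(⅐) = 10/7)
W(u, O) = (-7 + O)²
(W(90, p(2)) - 32782)/(m(-223) + 10505) = ((-7 + 10/7)² - 32782)/(102 + 10505) = ((-39/7)² - 32782)/10607 = (1521/49 - 32782)*(1/10607) = -1604797/49*1/10607 = -1604797/519743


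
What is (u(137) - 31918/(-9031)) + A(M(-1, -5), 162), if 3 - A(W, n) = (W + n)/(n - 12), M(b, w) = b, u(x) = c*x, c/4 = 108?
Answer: 80181003259/1354650 ≈ 59189.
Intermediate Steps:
c = 432 (c = 4*108 = 432)
u(x) = 432*x
A(W, n) = 3 - (W + n)/(-12 + n) (A(W, n) = 3 - (W + n)/(n - 12) = 3 - (W + n)/(-12 + n))
(u(137) - 31918/(-9031)) + A(M(-1, -5), 162) = (432*137 - 31918/(-9031)) + (-36 - 1*(-1) + 2*162)/(-12 + 162) = (59184 - 31918*(-1/9031)) + (-36 + 1 + 324)/150 = (59184 + 31918/9031) + (1/150)*289 = 534522622/9031 + 289/150 = 80181003259/1354650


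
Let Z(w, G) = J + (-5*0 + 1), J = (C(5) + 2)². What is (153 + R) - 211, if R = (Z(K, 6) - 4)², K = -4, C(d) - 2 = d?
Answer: 6026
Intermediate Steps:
C(d) = 2 + d
J = 81 (J = ((2 + 5) + 2)² = (7 + 2)² = 9² = 81)
Z(w, G) = 82 (Z(w, G) = 81 + (-5*0 + 1) = 81 + (0 + 1) = 81 + 1 = 82)
R = 6084 (R = (82 - 4)² = 78² = 6084)
(153 + R) - 211 = (153 + 6084) - 211 = 6237 - 211 = 6026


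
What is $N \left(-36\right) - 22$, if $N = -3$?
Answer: $86$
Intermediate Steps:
$N \left(-36\right) - 22 = \left(-3\right) \left(-36\right) - 22 = 108 - 22 = 86$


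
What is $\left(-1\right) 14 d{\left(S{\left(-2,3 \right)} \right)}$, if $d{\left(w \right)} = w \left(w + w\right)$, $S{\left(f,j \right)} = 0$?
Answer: $0$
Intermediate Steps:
$d{\left(w \right)} = 2 w^{2}$ ($d{\left(w \right)} = w 2 w = 2 w^{2}$)
$\left(-1\right) 14 d{\left(S{\left(-2,3 \right)} \right)} = \left(-1\right) 14 \cdot 2 \cdot 0^{2} = - 14 \cdot 2 \cdot 0 = \left(-14\right) 0 = 0$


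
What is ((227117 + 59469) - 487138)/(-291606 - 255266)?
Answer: 25069/68359 ≈ 0.36673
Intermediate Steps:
((227117 + 59469) - 487138)/(-291606 - 255266) = (286586 - 487138)/(-546872) = -200552*(-1/546872) = 25069/68359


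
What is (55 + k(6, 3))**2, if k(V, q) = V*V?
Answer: 8281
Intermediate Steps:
k(V, q) = V**2
(55 + k(6, 3))**2 = (55 + 6**2)**2 = (55 + 36)**2 = 91**2 = 8281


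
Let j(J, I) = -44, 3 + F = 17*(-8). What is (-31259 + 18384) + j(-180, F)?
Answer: -12919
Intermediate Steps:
F = -139 (F = -3 + 17*(-8) = -3 - 136 = -139)
(-31259 + 18384) + j(-180, F) = (-31259 + 18384) - 44 = -12875 - 44 = -12919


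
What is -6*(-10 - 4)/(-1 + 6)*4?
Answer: 336/5 ≈ 67.200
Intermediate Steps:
-6*(-10 - 4)/(-1 + 6)*4 = -(-84)/5*4 = -6*(-14/5)*4 = (84/5)*4 = 336/5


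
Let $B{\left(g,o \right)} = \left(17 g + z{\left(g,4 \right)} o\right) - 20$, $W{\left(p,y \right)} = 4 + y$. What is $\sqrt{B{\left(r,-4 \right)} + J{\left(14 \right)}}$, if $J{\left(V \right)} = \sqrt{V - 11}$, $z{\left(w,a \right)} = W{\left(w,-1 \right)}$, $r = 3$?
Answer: $\sqrt{19 + \sqrt{3}} \approx 4.5532$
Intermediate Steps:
$z{\left(w,a \right)} = 3$ ($z{\left(w,a \right)} = 4 - 1 = 3$)
$J{\left(V \right)} = \sqrt{-11 + V}$
$B{\left(g,o \right)} = -20 + 3 o + 17 g$ ($B{\left(g,o \right)} = \left(17 g + 3 o\right) - 20 = \left(3 o + 17 g\right) - 20 = -20 + 3 o + 17 g$)
$\sqrt{B{\left(r,-4 \right)} + J{\left(14 \right)}} = \sqrt{\left(-20 + 3 \left(-4\right) + 17 \cdot 3\right) + \sqrt{-11 + 14}} = \sqrt{\left(-20 - 12 + 51\right) + \sqrt{3}} = \sqrt{19 + \sqrt{3}}$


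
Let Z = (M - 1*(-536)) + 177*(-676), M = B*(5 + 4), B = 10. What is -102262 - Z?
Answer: 16764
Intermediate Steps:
M = 90 (M = 10*(5 + 4) = 10*9 = 90)
Z = -119026 (Z = (90 - 1*(-536)) + 177*(-676) = (90 + 536) - 119652 = 626 - 119652 = -119026)
-102262 - Z = -102262 - 1*(-119026) = -102262 + 119026 = 16764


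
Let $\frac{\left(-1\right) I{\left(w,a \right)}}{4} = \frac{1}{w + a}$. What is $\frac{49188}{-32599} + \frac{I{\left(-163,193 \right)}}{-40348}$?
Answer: $- \frac{303770369}{201322110} \approx -1.5089$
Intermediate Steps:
$I{\left(w,a \right)} = - \frac{4}{a + w}$ ($I{\left(w,a \right)} = - \frac{4}{w + a} = - \frac{4}{a + w}$)
$\frac{49188}{-32599} + \frac{I{\left(-163,193 \right)}}{-40348} = \frac{49188}{-32599} + \frac{\left(-4\right) \frac{1}{193 - 163}}{-40348} = 49188 \left(- \frac{1}{32599}\right) + - \frac{4}{30} \left(- \frac{1}{40348}\right) = - \frac{49188}{32599} + \left(-4\right) \frac{1}{30} \left(- \frac{1}{40348}\right) = - \frac{49188}{32599} - - \frac{1}{302610} = - \frac{49188}{32599} + \frac{1}{302610} = - \frac{303770369}{201322110}$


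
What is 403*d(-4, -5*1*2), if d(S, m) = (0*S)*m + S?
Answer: -1612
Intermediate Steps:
d(S, m) = S (d(S, m) = 0*m + S = 0 + S = S)
403*d(-4, -5*1*2) = 403*(-4) = -1612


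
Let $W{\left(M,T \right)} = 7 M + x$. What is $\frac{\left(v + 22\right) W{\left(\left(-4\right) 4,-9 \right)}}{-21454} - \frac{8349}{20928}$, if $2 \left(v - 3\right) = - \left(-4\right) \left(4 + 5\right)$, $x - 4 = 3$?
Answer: $- \frac{14104921}{74831552} \approx -0.18849$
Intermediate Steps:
$x = 7$ ($x = 4 + 3 = 7$)
$W{\left(M,T \right)} = 7 + 7 M$ ($W{\left(M,T \right)} = 7 M + 7 = 7 + 7 M$)
$v = 21$ ($v = 3 + \frac{\left(-1\right) \left(- 4 \left(4 + 5\right)\right)}{2} = 3 + \frac{\left(-1\right) \left(\left(-4\right) 9\right)}{2} = 3 + \frac{\left(-1\right) \left(-36\right)}{2} = 3 + \frac{1}{2} \cdot 36 = 3 + 18 = 21$)
$\frac{\left(v + 22\right) W{\left(\left(-4\right) 4,-9 \right)}}{-21454} - \frac{8349}{20928} = \frac{\left(21 + 22\right) \left(7 + 7 \left(\left(-4\right) 4\right)\right)}{-21454} - \frac{8349}{20928} = 43 \left(7 + 7 \left(-16\right)\right) \left(- \frac{1}{21454}\right) - \frac{2783}{6976} = 43 \left(7 - 112\right) \left(- \frac{1}{21454}\right) - \frac{2783}{6976} = 43 \left(-105\right) \left(- \frac{1}{21454}\right) - \frac{2783}{6976} = \left(-4515\right) \left(- \frac{1}{21454}\right) - \frac{2783}{6976} = \frac{4515}{21454} - \frac{2783}{6976} = - \frac{14104921}{74831552}$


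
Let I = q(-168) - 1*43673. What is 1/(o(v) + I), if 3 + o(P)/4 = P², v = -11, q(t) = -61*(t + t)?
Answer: -1/22705 ≈ -4.4043e-5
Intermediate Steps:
q(t) = -122*t
o(P) = -12 + 4*P²
I = -23177 (I = -122*(-168) - 1*43673 = 20496 - 43673 = -23177)
1/(o(v) + I) = 1/((-12 + 4*(-11)²) - 23177) = 1/((-12 + 4*121) - 23177) = 1/((-12 + 484) - 23177) = 1/(472 - 23177) = 1/(-22705) = -1/22705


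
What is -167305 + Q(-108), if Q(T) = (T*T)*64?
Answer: 579191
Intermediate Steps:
Q(T) = 64*T² (Q(T) = T²*64 = 64*T²)
-167305 + Q(-108) = -167305 + 64*(-108)² = -167305 + 64*11664 = -167305 + 746496 = 579191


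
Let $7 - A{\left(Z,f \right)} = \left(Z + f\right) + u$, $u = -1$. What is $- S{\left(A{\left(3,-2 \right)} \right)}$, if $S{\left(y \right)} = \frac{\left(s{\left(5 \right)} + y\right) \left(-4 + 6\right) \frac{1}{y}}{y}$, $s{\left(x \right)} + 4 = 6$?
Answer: $- \frac{18}{49} \approx -0.36735$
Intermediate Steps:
$s{\left(x \right)} = 2$ ($s{\left(x \right)} = -4 + 6 = 2$)
$A{\left(Z,f \right)} = 8 - Z - f$ ($A{\left(Z,f \right)} = 7 - \left(\left(Z + f\right) - 1\right) = 7 - \left(-1 + Z + f\right) = 8 - Z - f$)
$S{\left(y \right)} = \frac{4 + 2 y}{y^{2}}$ ($S{\left(y \right)} = \frac{\left(2 + y\right) \left(-4 + 6\right) \frac{1}{y}}{y} = \frac{\left(2 + y\right) 2 \frac{1}{y}}{y} = \frac{\left(4 + 2 y\right) \frac{1}{y}}{y} = \frac{\frac{1}{y} \left(4 + 2 y\right)}{y} = \frac{4 + 2 y}{y^{2}}$)
$- S{\left(A{\left(3,-2 \right)} \right)} = - \frac{2 \left(2 - -7\right)}{\left(8 - 3 - -2\right)^{2}} = - \frac{2 \left(2 + \left(8 - 3 + 2\right)\right)}{\left(8 - 3 + 2\right)^{2}} = - \frac{2 \left(2 + 7\right)}{49} = - \frac{2 \cdot 9}{49} = \left(-1\right) \frac{18}{49} = - \frac{18}{49}$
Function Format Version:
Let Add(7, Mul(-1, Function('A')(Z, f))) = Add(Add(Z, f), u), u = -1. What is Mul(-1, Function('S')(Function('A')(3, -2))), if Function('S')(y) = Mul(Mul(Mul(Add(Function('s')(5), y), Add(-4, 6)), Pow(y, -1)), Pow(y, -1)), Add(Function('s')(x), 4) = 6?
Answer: Rational(-18, 49) ≈ -0.36735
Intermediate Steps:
Function('s')(x) = 2 (Function('s')(x) = Add(-4, 6) = 2)
Function('A')(Z, f) = Add(8, Mul(-1, Z), Mul(-1, f)) (Function('A')(Z, f) = Add(7, Mul(-1, Add(Add(Z, f), -1))) = Add(7, Mul(-1, Add(-1, Z, f))) = Add(7, Add(1, Mul(-1, Z), Mul(-1, f))) = Add(8, Mul(-1, Z), Mul(-1, f)))
Function('S')(y) = Mul(Pow(y, -2), Add(4, Mul(2, y))) (Function('S')(y) = Mul(Mul(Mul(Add(2, y), Add(-4, 6)), Pow(y, -1)), Pow(y, -1)) = Mul(Mul(Mul(Add(2, y), 2), Pow(y, -1)), Pow(y, -1)) = Mul(Mul(Add(4, Mul(2, y)), Pow(y, -1)), Pow(y, -1)) = Mul(Mul(Pow(y, -1), Add(4, Mul(2, y))), Pow(y, -1)) = Mul(Pow(y, -2), Add(4, Mul(2, y))))
Mul(-1, Function('S')(Function('A')(3, -2))) = Mul(-1, Mul(2, Pow(Add(8, Mul(-1, 3), Mul(-1, -2)), -2), Add(2, Add(8, Mul(-1, 3), Mul(-1, -2))))) = Mul(-1, Mul(2, Pow(Add(8, -3, 2), -2), Add(2, Add(8, -3, 2)))) = Mul(-1, Mul(2, Pow(7, -2), Add(2, 7))) = Mul(-1, Mul(2, Rational(1, 49), 9)) = Mul(-1, Rational(18, 49)) = Rational(-18, 49)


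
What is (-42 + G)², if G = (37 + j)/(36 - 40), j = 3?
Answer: 2704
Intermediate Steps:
G = -10 (G = (37 + 3)/(36 - 40) = 40/(-4) = 40*(-¼) = -10)
(-42 + G)² = (-42 - 10)² = (-52)² = 2704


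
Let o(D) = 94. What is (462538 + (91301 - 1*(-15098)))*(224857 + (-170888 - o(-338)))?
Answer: 30651480875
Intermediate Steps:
(462538 + (91301 - 1*(-15098)))*(224857 + (-170888 - o(-338))) = (462538 + (91301 - 1*(-15098)))*(224857 + (-170888 - 1*94)) = (462538 + (91301 + 15098))*(224857 + (-170888 - 94)) = (462538 + 106399)*(224857 - 170982) = 568937*53875 = 30651480875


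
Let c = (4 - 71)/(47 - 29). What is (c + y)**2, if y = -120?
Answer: 4959529/324 ≈ 15307.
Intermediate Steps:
c = -67/18 ≈ -3.7222
(c + y)**2 = (-67/18 - 120)**2 = (-2227/18)**2 = 4959529/324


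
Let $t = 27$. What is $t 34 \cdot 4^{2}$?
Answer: $14688$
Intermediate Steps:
$t 34 \cdot 4^{2} = 27 \cdot 34 \cdot 4^{2} = 918 \cdot 16 = 14688$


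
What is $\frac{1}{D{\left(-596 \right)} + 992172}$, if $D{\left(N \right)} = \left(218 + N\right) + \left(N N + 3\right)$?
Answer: $\frac{1}{1347013} \approx 7.4238 \cdot 10^{-7}$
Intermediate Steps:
$D{\left(N \right)} = 221 + N + N^{2}$ ($D{\left(N \right)} = \left(218 + N\right) + \left(N^{2} + 3\right) = \left(218 + N\right) + \left(3 + N^{2}\right) = 221 + N + N^{2}$)
$\frac{1}{D{\left(-596 \right)} + 992172} = \frac{1}{\left(221 - 596 + \left(-596\right)^{2}\right) + 992172} = \frac{1}{\left(221 - 596 + 355216\right) + 992172} = \frac{1}{354841 + 992172} = \frac{1}{1347013}$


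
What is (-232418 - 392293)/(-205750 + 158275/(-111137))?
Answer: 1780218113/586322975 ≈ 3.0362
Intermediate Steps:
(-232418 - 392293)/(-205750 + 158275/(-111137)) = -624711/(-205750 + 158275*(-1/111137)) = -624711/(-205750 - 12175/8549) = -624711/(-1758968925/8549) = -624711*(-8549/1758968925) = 1780218113/586322975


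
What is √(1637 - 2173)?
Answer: 2*I*√134 ≈ 23.152*I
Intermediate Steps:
√(1637 - 2173) = √(-536) = 2*I*√134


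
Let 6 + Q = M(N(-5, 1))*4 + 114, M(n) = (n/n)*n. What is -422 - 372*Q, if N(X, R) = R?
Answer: -42086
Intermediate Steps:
M(n) = n (M(n) = 1*n = n)
Q = 112 (Q = -6 + (1*4 + 114) = -6 + (4 + 114) = -6 + 118 = 112)
-422 - 372*Q = -422 - 372*112 = -422 - 41664 = -42086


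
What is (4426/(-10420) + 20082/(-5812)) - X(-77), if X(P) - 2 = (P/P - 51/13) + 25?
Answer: -1375645256/49205845 ≈ -27.957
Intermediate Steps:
X(P) = 313/13 (X(P) = 2 + ((P/P - 51/13) + 25) = 2 + ((1 - 51*1/13) + 25) = 2 + ((1 - 51/13) + 25) = 2 + (-38/13 + 25) = 2 + 287/13 = 313/13)
(4426/(-10420) + 20082/(-5812)) - X(-77) = (4426/(-10420) + 20082/(-5812)) - 1*313/13 = (4426*(-1/10420) + 20082*(-1/5812)) - 313/13 = (-2213/5210 - 10041/2906) - 313/13 = -14686147/3785065 - 313/13 = -1375645256/49205845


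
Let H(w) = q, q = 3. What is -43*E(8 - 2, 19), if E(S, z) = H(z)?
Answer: -129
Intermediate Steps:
H(w) = 3
E(S, z) = 3
-43*E(8 - 2, 19) = -43*3 = -129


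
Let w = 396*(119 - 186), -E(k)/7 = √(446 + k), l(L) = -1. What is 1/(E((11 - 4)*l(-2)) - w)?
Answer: 26532/703925513 + 7*√439/703925513 ≈ 3.7900e-5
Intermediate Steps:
E(k) = -7*√(446 + k)
w = -26532 (w = 396*(-67) = -26532)
1/(E((11 - 4)*l(-2)) - w) = 1/(-7*√(446 + (11 - 4)*(-1)) - 1*(-26532)) = 1/(-7*√(446 + 7*(-1)) + 26532) = 1/(-7*√(446 - 7) + 26532) = 1/(-7*√439 + 26532) = 1/(26532 - 7*√439)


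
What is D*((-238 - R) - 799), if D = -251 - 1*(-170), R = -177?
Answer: 69660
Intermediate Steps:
D = -81 (D = -251 + 170 = -81)
D*((-238 - R) - 799) = -81*((-238 - 1*(-177)) - 799) = -81*((-238 + 177) - 799) = -81*(-61 - 799) = -81*(-860) = 69660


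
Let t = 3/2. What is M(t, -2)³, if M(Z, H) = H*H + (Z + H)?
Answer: 343/8 ≈ 42.875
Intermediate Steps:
t = 3/2 (t = 3*(½) = 3/2 ≈ 1.5000)
M(Z, H) = H + Z + H² (M(Z, H) = H² + (H + Z) = H + Z + H²)
M(t, -2)³ = (-2 + 3/2 + (-2)²)³ = (-2 + 3/2 + 4)³ = (7/2)³ = 343/8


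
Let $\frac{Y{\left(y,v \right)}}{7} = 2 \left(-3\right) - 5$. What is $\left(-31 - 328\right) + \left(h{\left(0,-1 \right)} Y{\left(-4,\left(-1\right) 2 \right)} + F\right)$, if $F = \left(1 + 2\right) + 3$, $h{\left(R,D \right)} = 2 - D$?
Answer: $-584$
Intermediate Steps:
$Y{\left(y,v \right)} = -77$ ($Y{\left(y,v \right)} = 7 \left(2 \left(-3\right) - 5\right) = 7 \left(-6 - 5\right) = 7 \left(-11\right) = -77$)
$F = 6$ ($F = 3 + 3 = 6$)
$\left(-31 - 328\right) + \left(h{\left(0,-1 \right)} Y{\left(-4,\left(-1\right) 2 \right)} + F\right) = \left(-31 - 328\right) + \left(\left(2 - -1\right) \left(-77\right) + 6\right) = -359 + \left(\left(2 + 1\right) \left(-77\right) + 6\right) = -359 + \left(3 \left(-77\right) + 6\right) = -359 + \left(-231 + 6\right) = -359 - 225 = -584$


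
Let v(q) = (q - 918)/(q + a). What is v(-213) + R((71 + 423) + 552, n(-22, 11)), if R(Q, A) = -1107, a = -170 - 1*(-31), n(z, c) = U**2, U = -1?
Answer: -388533/352 ≈ -1103.8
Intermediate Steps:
n(z, c) = 1 (n(z, c) = (-1)**2 = 1)
a = -139 (a = -170 + 31 = -139)
v(q) = (-918 + q)/(-139 + q) (v(q) = (q - 918)/(q - 139) = (-918 + q)/(-139 + q))
v(-213) + R((71 + 423) + 552, n(-22, 11)) = (-918 - 213)/(-139 - 213) - 1107 = -1131/(-352) - 1107 = -1/352*(-1131) - 1107 = 1131/352 - 1107 = -388533/352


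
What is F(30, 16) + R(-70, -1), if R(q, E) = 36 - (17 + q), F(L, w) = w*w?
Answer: 345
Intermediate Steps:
F(L, w) = w²
R(q, E) = 19 - q (R(q, E) = 36 + (-17 - q) = 19 - q)
F(30, 16) + R(-70, -1) = 16² + (19 - 1*(-70)) = 256 + (19 + 70) = 256 + 89 = 345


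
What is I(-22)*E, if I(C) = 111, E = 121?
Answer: 13431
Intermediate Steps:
I(-22)*E = 111*121 = 13431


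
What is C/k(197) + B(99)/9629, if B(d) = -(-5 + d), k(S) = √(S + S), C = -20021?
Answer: -94/9629 - 20021*√394/394 ≈ -1008.7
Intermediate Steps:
k(S) = √2*√S (k(S) = √(2*S) = √2*√S)
B(d) = 5 - d
C/k(197) + B(99)/9629 = -20021*√394/394 + (5 - 1*99)/9629 = -20021*√394/394 + (5 - 99)*(1/9629) = -20021*√394/394 - 94*1/9629 = -20021*√394/394 - 94/9629 = -94/9629 - 20021*√394/394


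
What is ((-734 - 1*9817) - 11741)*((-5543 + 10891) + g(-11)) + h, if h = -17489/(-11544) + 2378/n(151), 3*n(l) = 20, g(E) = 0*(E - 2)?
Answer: -6881220119351/57720 ≈ -1.1922e+8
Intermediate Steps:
g(E) = 0 (g(E) = 0*(-2 + E) = 0)
n(l) = 20/3 (n(l) = (⅓)*20 = 20/3)
h = 20676169/57720 (h = -17489/(-11544) + 2378/(20/3) = -17489*(-1/11544) + 2378*(3/20) = 17489/11544 + 3567/10 = 20676169/57720 ≈ 358.21)
((-734 - 1*9817) - 11741)*((-5543 + 10891) + g(-11)) + h = ((-734 - 1*9817) - 11741)*((-5543 + 10891) + 0) + 20676169/57720 = ((-734 - 9817) - 11741)*(5348 + 0) + 20676169/57720 = (-10551 - 11741)*5348 + 20676169/57720 = -22292*5348 + 20676169/57720 = -119217616 + 20676169/57720 = -6881220119351/57720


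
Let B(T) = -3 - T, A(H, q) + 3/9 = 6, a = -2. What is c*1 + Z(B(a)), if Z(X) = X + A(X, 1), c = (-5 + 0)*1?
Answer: -⅓ ≈ -0.33333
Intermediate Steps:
A(H, q) = 17/3 (A(H, q) = -⅓ + 6 = 17/3)
c = -5 (c = -5*1 = -5)
Z(X) = 17/3 + X (Z(X) = X + 17/3 = 17/3 + X)
c*1 + Z(B(a)) = -5*1 + (17/3 + (-3 - 1*(-2))) = -5 + (17/3 + (-3 + 2)) = -5 + (17/3 - 1) = -5 + 14/3 = -⅓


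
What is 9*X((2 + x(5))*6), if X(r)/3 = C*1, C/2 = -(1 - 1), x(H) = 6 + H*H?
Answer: 0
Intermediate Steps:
x(H) = 6 + H²
C = 0 (C = 2*(-(1 - 1)) = 2*(-1*0) = 2*0 = 0)
X(r) = 0 (X(r) = 3*(0*1) = 3*0 = 0)
9*X((2 + x(5))*6) = 9*0 = 0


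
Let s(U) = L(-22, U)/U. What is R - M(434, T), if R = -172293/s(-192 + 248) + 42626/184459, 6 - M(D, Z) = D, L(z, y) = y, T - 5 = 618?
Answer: -31702003409/184459 ≈ -1.7186e+5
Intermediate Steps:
T = 623 (T = 5 + 618 = 623)
M(D, Z) = 6 - D
s(U) = 1 (s(U) = U/U = 1)
R = -31780951861/184459 (R = -172293/1 + 42626/184459 = -172293*1 + 42626*(1/184459) = -172293 + 42626/184459 = -31780951861/184459 ≈ -1.7229e+5)
R - M(434, T) = -31780951861/184459 - (6 - 1*434) = -31780951861/184459 - (6 - 434) = -31780951861/184459 - 1*(-428) = -31780951861/184459 + 428 = -31702003409/184459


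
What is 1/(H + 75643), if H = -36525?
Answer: 1/39118 ≈ 2.5564e-5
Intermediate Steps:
1/(H + 75643) = 1/(-36525 + 75643) = 1/39118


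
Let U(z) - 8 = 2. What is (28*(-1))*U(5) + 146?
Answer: -134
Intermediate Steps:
U(z) = 10 (U(z) = 8 + 2 = 10)
(28*(-1))*U(5) + 146 = (28*(-1))*10 + 146 = -28*10 + 146 = -280 + 146 = -134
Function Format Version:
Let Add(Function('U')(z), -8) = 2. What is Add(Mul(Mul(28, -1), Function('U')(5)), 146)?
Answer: -134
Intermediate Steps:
Function('U')(z) = 10 (Function('U')(z) = Add(8, 2) = 10)
Add(Mul(Mul(28, -1), Function('U')(5)), 146) = Add(Mul(Mul(28, -1), 10), 146) = Add(Mul(-28, 10), 146) = Add(-280, 146) = -134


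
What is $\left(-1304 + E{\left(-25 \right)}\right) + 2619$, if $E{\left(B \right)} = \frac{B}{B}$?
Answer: $1316$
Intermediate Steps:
$E{\left(B \right)} = 1$
$\left(-1304 + E{\left(-25 \right)}\right) + 2619 = \left(-1304 + 1\right) + 2619 = -1303 + 2619 = 1316$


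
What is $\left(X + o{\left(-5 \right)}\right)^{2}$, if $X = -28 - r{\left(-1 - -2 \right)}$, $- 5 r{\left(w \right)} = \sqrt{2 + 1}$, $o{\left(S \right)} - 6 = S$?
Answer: $\frac{\left(135 - \sqrt{3}\right)^{2}}{25} \approx 710.41$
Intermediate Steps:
$o{\left(S \right)} = 6 + S$
$r{\left(w \right)} = - \frac{\sqrt{3}}{5}$ ($r{\left(w \right)} = - \frac{\sqrt{2 + 1}}{5} = - \frac{\sqrt{3}}{5}$)
$X = -28 + \frac{\sqrt{3}}{5}$ ($X = -28 - - \frac{\sqrt{3}}{5} = -28 + \frac{\sqrt{3}}{5} \approx -27.654$)
$\left(X + o{\left(-5 \right)}\right)^{2} = \left(\left(-28 + \frac{\sqrt{3}}{5}\right) + \left(6 - 5\right)\right)^{2} = \left(\left(-28 + \frac{\sqrt{3}}{5}\right) + 1\right)^{2} = \left(-27 + \frac{\sqrt{3}}{5}\right)^{2}$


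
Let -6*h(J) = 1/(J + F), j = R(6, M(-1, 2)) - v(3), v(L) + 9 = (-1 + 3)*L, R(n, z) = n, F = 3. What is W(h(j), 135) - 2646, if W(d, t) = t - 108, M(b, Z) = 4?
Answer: -2619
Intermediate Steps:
v(L) = -9 + 2*L (v(L) = -9 + (-1 + 3)*L = -9 + 2*L)
j = 9 (j = 6 - (-9 + 2*3) = 6 - (-9 + 6) = 6 - 1*(-3) = 6 + 3 = 9)
h(J) = -1/(6*(3 + J)) (h(J) = -1/(6*(J + 3)) = -1/(6*(3 + J)))
W(d, t) = -108 + t
W(h(j), 135) - 2646 = (-108 + 135) - 2646 = 27 - 2646 = -2619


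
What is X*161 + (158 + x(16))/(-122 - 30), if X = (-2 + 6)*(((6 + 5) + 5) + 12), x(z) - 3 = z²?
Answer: 2740447/152 ≈ 18029.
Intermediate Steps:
x(z) = 3 + z²
X = 112 (X = 4*((11 + 5) + 12) = 4*(16 + 12) = 4*28 = 112)
X*161 + (158 + x(16))/(-122 - 30) = 112*161 + (158 + (3 + 16²))/(-122 - 30) = 18032 + (158 + (3 + 256))/(-152) = 18032 + (158 + 259)*(-1/152) = 18032 + 417*(-1/152) = 18032 - 417/152 = 2740447/152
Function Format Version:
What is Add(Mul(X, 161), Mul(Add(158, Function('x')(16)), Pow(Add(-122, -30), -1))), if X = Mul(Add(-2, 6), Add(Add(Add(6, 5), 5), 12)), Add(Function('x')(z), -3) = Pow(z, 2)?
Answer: Rational(2740447, 152) ≈ 18029.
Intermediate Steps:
Function('x')(z) = Add(3, Pow(z, 2))
X = 112 (X = Mul(4, Add(Add(11, 5), 12)) = Mul(4, Add(16, 12)) = Mul(4, 28) = 112)
Add(Mul(X, 161), Mul(Add(158, Function('x')(16)), Pow(Add(-122, -30), -1))) = Add(Mul(112, 161), Mul(Add(158, Add(3, Pow(16, 2))), Pow(Add(-122, -30), -1))) = Add(18032, Mul(Add(158, Add(3, 256)), Pow(-152, -1))) = Add(18032, Mul(Add(158, 259), Rational(-1, 152))) = Add(18032, Mul(417, Rational(-1, 152))) = Add(18032, Rational(-417, 152)) = Rational(2740447, 152)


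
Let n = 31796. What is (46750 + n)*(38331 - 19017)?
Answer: 1517037444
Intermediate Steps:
(46750 + n)*(38331 - 19017) = (46750 + 31796)*(38331 - 19017) = 78546*19314 = 1517037444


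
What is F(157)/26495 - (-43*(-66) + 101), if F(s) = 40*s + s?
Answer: -77862368/26495 ≈ -2938.8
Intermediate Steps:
F(s) = 41*s
F(157)/26495 - (-43*(-66) + 101) = (41*157)/26495 - (-43*(-66) + 101) = 6437*(1/26495) - (2838 + 101) = 6437/26495 - 1*2939 = 6437/26495 - 2939 = -77862368/26495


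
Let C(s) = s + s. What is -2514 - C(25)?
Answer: -2564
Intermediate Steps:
C(s) = 2*s
-2514 - C(25) = -2514 - 2*25 = -2514 - 1*50 = -2514 - 50 = -2564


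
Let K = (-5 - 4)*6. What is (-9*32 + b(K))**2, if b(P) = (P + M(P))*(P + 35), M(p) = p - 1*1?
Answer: 3179089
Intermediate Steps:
M(p) = -1 + p (M(p) = p - 1 = -1 + p)
K = -54 (K = -9*6 = -54)
b(P) = (-1 + 2*P)*(35 + P) (b(P) = (P + (-1 + P))*(P + 35) = (-1 + 2*P)*(35 + P))
(-9*32 + b(K))**2 = (-9*32 + (-35 + 2*(-54)**2 + 69*(-54)))**2 = (-288 + (-35 + 2*2916 - 3726))**2 = (-288 + (-35 + 5832 - 3726))**2 = (-288 + 2071)**2 = 1783**2 = 3179089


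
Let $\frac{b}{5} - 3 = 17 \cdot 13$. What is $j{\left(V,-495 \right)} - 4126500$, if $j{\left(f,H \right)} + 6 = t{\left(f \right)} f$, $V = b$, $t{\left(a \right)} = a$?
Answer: $-2872106$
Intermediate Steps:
$b = 1120$ ($b = 15 + 5 \cdot 17 \cdot 13 = 15 + 5 \cdot 221 = 15 + 1105 = 1120$)
$V = 1120$
$j{\left(f,H \right)} = -6 + f^{2}$ ($j{\left(f,H \right)} = -6 + f f = -6 + f^{2}$)
$j{\left(V,-495 \right)} - 4126500 = \left(-6 + 1120^{2}\right) - 4126500 = \left(-6 + 1254400\right) - 4126500 = 1254394 - 4126500 = -2872106$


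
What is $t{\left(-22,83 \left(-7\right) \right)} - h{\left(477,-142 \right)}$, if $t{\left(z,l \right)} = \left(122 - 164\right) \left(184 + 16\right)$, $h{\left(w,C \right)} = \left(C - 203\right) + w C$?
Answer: $59679$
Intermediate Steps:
$h{\left(w,C \right)} = -203 + C + C w$ ($h{\left(w,C \right)} = \left(-203 + C\right) + C w = -203 + C + C w$)
$t{\left(z,l \right)} = -8400$ ($t{\left(z,l \right)} = \left(-42\right) 200 = -8400$)
$t{\left(-22,83 \left(-7\right) \right)} - h{\left(477,-142 \right)} = -8400 - \left(-203 - 142 - 67734\right) = -8400 - -68079 = -8400 + 68079 = 59679$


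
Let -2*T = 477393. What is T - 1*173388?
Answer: -824169/2 ≈ -4.1208e+5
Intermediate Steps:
T = -477393/2 (T = -½*477393 = -477393/2 ≈ -2.3870e+5)
T - 1*173388 = -477393/2 - 1*173388 = -477393/2 - 173388 = -824169/2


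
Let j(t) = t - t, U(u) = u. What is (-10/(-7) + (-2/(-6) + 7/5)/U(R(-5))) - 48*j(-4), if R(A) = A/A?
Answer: 332/105 ≈ 3.1619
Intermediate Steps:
R(A) = 1
j(t) = 0
(-10/(-7) + (-2/(-6) + 7/5)/U(R(-5))) - 48*j(-4) = (-10/(-7) + (-2/(-6) + 7/5)/1) - 48*0 = (-10*(-⅐) + (-2*(-⅙) + 7*(⅕))*1) + 0 = (10/7 + (⅓ + 7/5)*1) + 0 = (10/7 + (26/15)*1) + 0 = (10/7 + 26/15) + 0 = 332/105 + 0 = 332/105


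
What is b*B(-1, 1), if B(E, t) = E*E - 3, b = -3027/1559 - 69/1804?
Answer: 5568279/1406218 ≈ 3.9598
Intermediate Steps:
b = -5568279/2812436 (b = -3027*1/1559 - 69*1/1804 = -3027/1559 - 69/1804 = -5568279/2812436 ≈ -1.9799)
B(E, t) = -3 + E² (B(E, t) = E² - 3 = -3 + E²)
b*B(-1, 1) = -5568279*(-3 + (-1)²)/2812436 = -5568279*(-3 + 1)/2812436 = -5568279/2812436*(-2) = 5568279/1406218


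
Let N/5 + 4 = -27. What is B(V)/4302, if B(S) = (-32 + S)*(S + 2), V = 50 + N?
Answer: 14111/4302 ≈ 3.2801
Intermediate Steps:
N = -155 (N = -20 + 5*(-27) = -20 - 135 = -155)
V = -105 (V = 50 - 155 = -105)
B(S) = (-32 + S)*(2 + S)
B(V)/4302 = (-64 + (-105)² - 30*(-105))/4302 = (-64 + 11025 + 3150)*(1/4302) = 14111*(1/4302) = 14111/4302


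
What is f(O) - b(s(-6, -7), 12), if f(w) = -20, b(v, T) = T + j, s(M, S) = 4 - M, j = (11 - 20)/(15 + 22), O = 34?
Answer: -1175/37 ≈ -31.757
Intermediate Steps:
j = -9/37 ≈ -0.24324
b(v, T) = -9/37 + T (b(v, T) = T - 9/37 = -9/37 + T)
f(O) - b(s(-6, -7), 12) = -20 - (-9/37 + 12) = -20 - 1*435/37 = -20 - 435/37 = -1175/37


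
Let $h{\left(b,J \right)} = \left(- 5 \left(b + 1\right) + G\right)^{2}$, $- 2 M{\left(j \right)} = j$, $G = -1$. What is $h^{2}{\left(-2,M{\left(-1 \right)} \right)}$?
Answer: $256$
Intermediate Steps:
$M{\left(j \right)} = - \frac{j}{2}$
$h{\left(b,J \right)} = \left(-6 - 5 b\right)^{2}$ ($h{\left(b,J \right)} = \left(- 5 \left(b + 1\right) - 1\right)^{2} = \left(- 5 \left(1 + b\right) - 1\right)^{2} = \left(\left(-5 - 5 b\right) - 1\right)^{2} = \left(-6 - 5 b\right)^{2}$)
$h^{2}{\left(-2,M{\left(-1 \right)} \right)} = \left(\left(6 + 5 \left(-2\right)\right)^{2}\right)^{2} = \left(\left(6 - 10\right)^{2}\right)^{2} = \left(\left(-4\right)^{2}\right)^{2} = 16^{2} = 256$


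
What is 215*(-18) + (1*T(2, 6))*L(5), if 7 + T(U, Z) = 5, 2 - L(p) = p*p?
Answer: -3824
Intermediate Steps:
L(p) = 2 - p² (L(p) = 2 - p*p = 2 - p²)
T(U, Z) = -2 (T(U, Z) = -7 + 5 = -2)
215*(-18) + (1*T(2, 6))*L(5) = 215*(-18) + (1*(-2))*(2 - 1*5²) = -3870 - 2*(2 - 1*25) = -3870 - 2*(2 - 25) = -3870 - 2*(-23) = -3870 + 46 = -3824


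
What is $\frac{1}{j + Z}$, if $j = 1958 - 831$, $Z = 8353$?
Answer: $\frac{1}{9480} \approx 0.00010549$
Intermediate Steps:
$j = 1127$
$\frac{1}{j + Z} = \frac{1}{1127 + 8353} = \frac{1}{9480}$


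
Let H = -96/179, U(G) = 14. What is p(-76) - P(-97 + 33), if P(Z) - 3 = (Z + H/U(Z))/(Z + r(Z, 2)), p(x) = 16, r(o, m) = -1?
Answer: 195709/16289 ≈ 12.015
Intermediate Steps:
H = -96/179 (H = -96*1/179 = -96/179 ≈ -0.53631)
P(Z) = 3 + (-48/1253 + Z)/(-1 + Z) (P(Z) = 3 + (Z - 96/179/14)/(Z - 1) = 3 + (Z - 96/179*1/14)/(-1 + Z) = 3 + (Z - 48/1253)/(-1 + Z) = 3 + (-48/1253 + Z)/(-1 + Z))
p(-76) - P(-97 + 33) = 16 - (-3807 + 5012*(-97 + 33))/(1253*(-1 + (-97 + 33))) = 16 - (-3807 + 5012*(-64))/(1253*(-1 - 64)) = 16 - (-3807 - 320768)/(1253*(-65)) = 16 - (-1)*(-324575)/(1253*65) = 16 - 1*64915/16289 = 16 - 64915/16289 = 195709/16289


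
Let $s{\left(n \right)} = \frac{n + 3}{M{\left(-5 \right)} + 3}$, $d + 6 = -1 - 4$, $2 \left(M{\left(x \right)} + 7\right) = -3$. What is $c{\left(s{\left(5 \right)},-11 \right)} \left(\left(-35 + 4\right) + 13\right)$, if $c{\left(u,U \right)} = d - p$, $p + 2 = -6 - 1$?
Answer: $36$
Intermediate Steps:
$M{\left(x \right)} = - \frac{17}{2}$ ($M{\left(x \right)} = -7 + \frac{1}{2} \left(-3\right) = -7 - \frac{3}{2} = - \frac{17}{2}$)
$p = -9$ ($p = -2 - 7 = -9$)
$d = -11$ ($d = -6 - 5 = -11$)
$s{\left(n \right)} = - \frac{6}{11} - \frac{2 n}{11}$ ($s{\left(n \right)} = \frac{n + 3}{- \frac{17}{2} + 3} = \frac{3 + n}{- \frac{11}{2}} = \left(3 + n\right) \left(- \frac{2}{11}\right) = - \frac{6}{11} - \frac{2 n}{11}$)
$c{\left(u,U \right)} = -2$ ($c{\left(u,U \right)} = -11 - -9 = -11 + 9 = -2$)
$c{\left(s{\left(5 \right)},-11 \right)} \left(\left(-35 + 4\right) + 13\right) = - 2 \left(\left(-35 + 4\right) + 13\right) = - 2 \left(-31 + 13\right) = \left(-2\right) \left(-18\right) = 36$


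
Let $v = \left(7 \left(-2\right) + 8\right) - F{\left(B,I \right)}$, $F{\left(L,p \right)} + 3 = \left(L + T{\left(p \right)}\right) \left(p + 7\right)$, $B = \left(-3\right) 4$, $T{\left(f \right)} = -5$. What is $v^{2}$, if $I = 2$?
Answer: $22500$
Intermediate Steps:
$B = -12$
$F{\left(L,p \right)} = -3 + \left(-5 + L\right) \left(7 + p\right)$ ($F{\left(L,p \right)} = -3 + \left(L - 5\right) \left(p + 7\right) = -3 + \left(-5 + L\right) \left(7 + p\right)$)
$v = 150$ ($v = \left(7 \left(-2\right) + 8\right) - \left(-38 - 10 + 7 \left(-12\right) - 24\right) = \left(-14 + 8\right) - \left(-38 - 10 - 84 - 24\right) = -6 - -156 = -6 + 156 = 150$)
$v^{2} = 150^{2} = 22500$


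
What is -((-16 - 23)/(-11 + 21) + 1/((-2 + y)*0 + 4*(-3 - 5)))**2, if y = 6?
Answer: -395641/25600 ≈ -15.455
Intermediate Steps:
-((-16 - 23)/(-11 + 21) + 1/((-2 + y)*0 + 4*(-3 - 5)))**2 = -((-16 - 23)/(-11 + 21) + 1/((-2 + 6)*0 + 4*(-3 - 5)))**2 = -(-39/10 + 1/(4*0 + 4*(-8)))**2 = -(-39*1/10 + 1/(0 - 32))**2 = -(-39/10 + 1/(-32))**2 = -(-39/10 - 1/32)**2 = -(-629/160)**2 = -1*395641/25600 = -395641/25600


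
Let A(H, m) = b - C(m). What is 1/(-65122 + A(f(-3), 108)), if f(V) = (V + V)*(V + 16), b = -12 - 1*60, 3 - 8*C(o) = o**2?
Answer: -8/509891 ≈ -1.5690e-5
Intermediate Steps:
C(o) = 3/8 - o**2/8
b = -72 (b = -12 - 60 = -72)
f(V) = 2*V*(16 + V) (f(V) = (2*V)*(16 + V) = 2*V*(16 + V))
A(H, m) = -579/8 + m**2/8 (A(H, m) = -72 - (3/8 - m**2/8) = -72 + (-3/8 + m**2/8) = -579/8 + m**2/8)
1/(-65122 + A(f(-3), 108)) = 1/(-65122 + (-579/8 + (1/8)*108**2)) = 1/(-65122 + (-579/8 + (1/8)*11664)) = 1/(-65122 + (-579/8 + 1458)) = 1/(-65122 + 11085/8) = 1/(-509891/8) = -8/509891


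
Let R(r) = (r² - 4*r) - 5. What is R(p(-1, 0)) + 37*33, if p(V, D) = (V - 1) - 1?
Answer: 1237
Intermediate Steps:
p(V, D) = -2 + V (p(V, D) = (-1 + V) - 1 = -2 + V)
R(r) = -5 + r² - 4*r
R(p(-1, 0)) + 37*33 = (-5 + (-2 - 1)² - 4*(-2 - 1)) + 37*33 = (-5 + (-3)² - 4*(-3)) + 1221 = (-5 + 9 + 12) + 1221 = 16 + 1221 = 1237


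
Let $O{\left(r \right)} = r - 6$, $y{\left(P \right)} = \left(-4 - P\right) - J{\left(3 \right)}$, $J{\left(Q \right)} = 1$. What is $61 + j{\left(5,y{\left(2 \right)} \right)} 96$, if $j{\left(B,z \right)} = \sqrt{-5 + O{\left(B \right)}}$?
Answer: $61 + 96 i \sqrt{6} \approx 61.0 + 235.15 i$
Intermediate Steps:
$y{\left(P \right)} = -5 - P$ ($y{\left(P \right)} = \left(-4 - P\right) - 1 = -5 - P$)
$O{\left(r \right)} = -6 + r$ ($O{\left(r \right)} = r - 6 = -6 + r$)
$j{\left(B,z \right)} = \sqrt{-11 + B}$ ($j{\left(B,z \right)} = \sqrt{-5 + \left(-6 + B\right)} = \sqrt{-11 + B}$)
$61 + j{\left(5,y{\left(2 \right)} \right)} 96 = 61 + \sqrt{-11 + 5} \cdot 96 = 61 + \sqrt{-6} \cdot 96 = 61 + i \sqrt{6} \cdot 96 = 61 + 96 i \sqrt{6}$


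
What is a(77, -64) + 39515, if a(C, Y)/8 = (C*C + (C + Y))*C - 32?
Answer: 3699531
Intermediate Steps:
a(C, Y) = -256 + 8*C*(C + Y + C²) (a(C, Y) = 8*((C*C + (C + Y))*C - 32) = 8*((C² + (C + Y))*C - 32) = 8*((C + Y + C²)*C - 32) = 8*(C*(C + Y + C²) - 32) = 8*(-32 + C*(C + Y + C²)) = -256 + 8*C*(C + Y + C²))
a(77, -64) + 39515 = (-256 + 8*77² + 8*77³ + 8*77*(-64)) + 39515 = (-256 + 8*5929 + 8*456533 - 39424) + 39515 = (-256 + 47432 + 3652264 - 39424) + 39515 = 3660016 + 39515 = 3699531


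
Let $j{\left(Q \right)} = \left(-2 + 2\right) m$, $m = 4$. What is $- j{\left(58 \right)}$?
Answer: $0$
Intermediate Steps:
$j{\left(Q \right)} = 0$ ($j{\left(Q \right)} = \left(-2 + 2\right) 4 = 0 \cdot 4 = 0$)
$- j{\left(58 \right)} = \left(-1\right) 0 = 0$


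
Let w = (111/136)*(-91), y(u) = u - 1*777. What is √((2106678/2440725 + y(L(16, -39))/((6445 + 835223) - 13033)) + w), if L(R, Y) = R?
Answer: I*√5037531185771851218032618/261958039820 ≈ 8.5679*I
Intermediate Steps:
y(u) = -777 + u (y(u) = u - 777 = -777 + u)
w = -10101/136 (w = (111*(1/136))*(-91) = (111/136)*(-91) = -10101/136 ≈ -74.272)
√((2106678/2440725 + y(L(16, -39))/((6445 + 835223) - 13033)) + w) = √((2106678/2440725 + (-777 + 16)/((6445 + 835223) - 13033)) - 10101/136) = √((2106678*(1/2440725) - 761/(841668 - 13033)) - 10101/136) = √((100318/116225 - 761/828635) - 10101/136) = √(16607711741/19261620575 - 10101/136) = √(-192302980631299/2619580398200) = I*√5037531185771851218032618/261958039820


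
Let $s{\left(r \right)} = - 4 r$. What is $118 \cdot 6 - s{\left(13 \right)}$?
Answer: $760$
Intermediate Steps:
$118 \cdot 6 - s{\left(13 \right)} = 118 \cdot 6 - \left(-4\right) 13 = 708 - -52 = 708 + 52 = 760$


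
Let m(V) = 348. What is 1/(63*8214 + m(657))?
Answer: 1/517830 ≈ 1.9311e-6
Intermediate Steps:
1/(63*8214 + m(657)) = 1/(63*8214 + 348) = 1/(517482 + 348) = 1/517830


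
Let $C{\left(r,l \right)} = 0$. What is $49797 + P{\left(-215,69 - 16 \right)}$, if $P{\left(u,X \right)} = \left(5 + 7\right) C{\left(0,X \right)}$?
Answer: $49797$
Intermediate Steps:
$P{\left(u,X \right)} = 0$ ($P{\left(u,X \right)} = \left(5 + 7\right) 0 = 12 \cdot 0 = 0$)
$49797 + P{\left(-215,69 - 16 \right)} = 49797 + 0 = 49797$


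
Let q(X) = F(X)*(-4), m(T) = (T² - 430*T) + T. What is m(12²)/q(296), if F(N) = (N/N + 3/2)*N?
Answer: 513/37 ≈ 13.865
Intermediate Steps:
F(N) = 5*N/2 (F(N) = (1 + 3*(½))*N = (1 + 3/2)*N = 5*N/2)
m(T) = T² - 429*T
q(X) = -10*X (q(X) = (5*X/2)*(-4) = -10*X)
m(12²)/q(296) = (12²*(-429 + 12²))/((-10*296)) = (144*(-429 + 144))/(-2960) = (144*(-285))*(-1/2960) = -41040*(-1/2960) = 513/37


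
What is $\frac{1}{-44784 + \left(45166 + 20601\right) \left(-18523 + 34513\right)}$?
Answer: $\frac{1}{1051569546} \approx 9.5096 \cdot 10^{-10}$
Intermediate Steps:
$\frac{1}{-44784 + \left(45166 + 20601\right) \left(-18523 + 34513\right)} = \frac{1}{-44784 + 65767 \cdot 15990} = \frac{1}{-44784 + 1051614330} = \frac{1}{1051569546}$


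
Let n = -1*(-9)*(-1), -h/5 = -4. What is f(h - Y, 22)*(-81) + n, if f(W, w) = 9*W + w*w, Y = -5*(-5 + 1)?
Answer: -39213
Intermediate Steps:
h = 20 (h = -5*(-4) = 20)
n = -9 (n = 9*(-1) = -9)
Y = 20 (Y = -5*(-4) = 20)
f(W, w) = w**2 + 9*W (f(W, w) = 9*W + w**2 = w**2 + 9*W)
f(h - Y, 22)*(-81) + n = (22**2 + 9*(20 - 1*20))*(-81) - 9 = (484 + 9*(20 - 20))*(-81) - 9 = (484 + 9*0)*(-81) - 9 = (484 + 0)*(-81) - 9 = 484*(-81) - 9 = -39204 - 9 = -39213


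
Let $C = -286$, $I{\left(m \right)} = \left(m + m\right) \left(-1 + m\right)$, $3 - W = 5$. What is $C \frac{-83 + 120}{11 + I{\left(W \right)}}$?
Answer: $- \frac{10582}{23} \approx -460.09$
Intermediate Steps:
$W = -2$ ($W = 3 - 5 = -2$)
$I{\left(m \right)} = 2 m \left(-1 + m\right)$
$C \frac{-83 + 120}{11 + I{\left(W \right)}} = - 286 \frac{-83 + 120}{11 + 2 \left(-2\right) \left(-1 - 2\right)} = - 286 \frac{37}{11 + 2 \left(-2\right) \left(-3\right)} = - 286 \frac{37}{11 + 12} = - 286 \cdot \frac{37}{23} = - 286 \cdot 37 \cdot \frac{1}{23} = \left(-286\right) \frac{37}{23} = - \frac{10582}{23}$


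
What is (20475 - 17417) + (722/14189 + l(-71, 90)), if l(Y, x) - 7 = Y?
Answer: 42482588/14189 ≈ 2994.1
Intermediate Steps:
l(Y, x) = 7 + Y
(20475 - 17417) + (722/14189 + l(-71, 90)) = (20475 - 17417) + (722/14189 + (7 - 71)) = 3058 + (722*(1/14189) - 64) = 3058 + (722/14189 - 64) = 3058 - 907374/14189 = 42482588/14189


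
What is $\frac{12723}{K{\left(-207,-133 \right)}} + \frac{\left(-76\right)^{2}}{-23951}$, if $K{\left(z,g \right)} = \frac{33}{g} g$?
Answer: $\frac{101512655}{263461} \approx 385.3$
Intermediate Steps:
$K{\left(z,g \right)} = 33$
$\frac{12723}{K{\left(-207,-133 \right)}} + \frac{\left(-76\right)^{2}}{-23951} = \frac{12723}{33} + \frac{\left(-76\right)^{2}}{-23951} = 12723 \cdot \frac{1}{33} + 5776 \left(- \frac{1}{23951}\right) = \frac{4241}{11} - \frac{5776}{23951} = \frac{101512655}{263461}$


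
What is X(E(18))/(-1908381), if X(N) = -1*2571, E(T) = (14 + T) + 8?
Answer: 857/636127 ≈ 0.0013472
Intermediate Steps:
E(T) = 22 + T
X(N) = -2571
X(E(18))/(-1908381) = -2571/(-1908381) = -2571*(-1/1908381) = 857/636127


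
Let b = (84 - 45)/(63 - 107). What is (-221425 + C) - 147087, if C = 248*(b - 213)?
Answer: -4637114/11 ≈ -4.2156e+5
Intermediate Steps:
b = -39/44 (b = 39/(-44) = 39*(-1/44) = -39/44 ≈ -0.88636)
C = -583482/11 (C = 248*(-39/44 - 213) = 248*(-9411/44) = -583482/11 ≈ -53044.)
(-221425 + C) - 147087 = (-221425 - 583482/11) - 147087 = -3019157/11 - 147087 = -4637114/11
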